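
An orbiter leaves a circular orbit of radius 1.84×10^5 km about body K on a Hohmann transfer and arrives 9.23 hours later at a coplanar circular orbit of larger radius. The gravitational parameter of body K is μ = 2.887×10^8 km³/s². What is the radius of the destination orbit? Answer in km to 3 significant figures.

r₂ = 4.53×10^5 km

Transfer time t = 9.23 hours = 33228 s, and t = π√(a_t³/μ).
So a_t = (μ t²/π²)^(1/3) = (2.887×10^8 × (33228)² / π²)^(1/3) = 3.1846×10^5 km.
Since a_t = (r₁ + r₂)/2, r₂ = 2a_t − r₁ = 2×3.1846×10^5 − 1.840×10^5 = 4.5292×10^5 km.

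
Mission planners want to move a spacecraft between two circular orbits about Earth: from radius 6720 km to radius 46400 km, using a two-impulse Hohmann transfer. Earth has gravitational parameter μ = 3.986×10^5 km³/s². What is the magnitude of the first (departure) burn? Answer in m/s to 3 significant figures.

Semi-major axis of the transfer orbit: a_t = (6720 + 46400)/2 = 26560 km.
On the circular orbit at r = 6720 km, v_c = √(μ/r) = 7.702 km/s.
Transfer-orbit speed at the same r (vis-viva, a = a_t): v_t = √[μ(2/r − 1/a_t)] = 10.18 km/s.
Δv₁ = |v_t − v_c| = |10.18 − 7.702| = 2.478 km/s.

Δv₁ = 2480 m/s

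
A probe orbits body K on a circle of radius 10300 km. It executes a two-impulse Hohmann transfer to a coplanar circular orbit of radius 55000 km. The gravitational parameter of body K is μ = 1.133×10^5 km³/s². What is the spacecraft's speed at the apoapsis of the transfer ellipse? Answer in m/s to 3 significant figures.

The Hohmann ellipse has a_t = (r₁ + r₂)/2 = 32650 km.
At apoapsis, r = 55000 km.
Vis-viva: v = √[μ(2/r − 1/a_t)] = √[1.133×10^5 × (2/55000 − 1/32650)] = 0.8061 km/s.

v = 806 m/s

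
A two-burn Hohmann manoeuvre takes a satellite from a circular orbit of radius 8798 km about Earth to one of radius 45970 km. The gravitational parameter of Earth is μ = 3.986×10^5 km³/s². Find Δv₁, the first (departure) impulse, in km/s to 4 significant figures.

Semi-major axis of the transfer orbit: a_t = (8798 + 45970)/2 = 27384 km.
On the circular orbit at r = 8798 km, v_c = √(μ/r) = 6.731 km/s.
Vis-viva on the transfer ellipse at r = 8798 km gives v_t = √[μ(2/r − 1/a_t)] = 8.721 km/s.
Δv₁ = |v_t − v_c| = |8.721 − 6.731| = 1.990 km/s.

Δv₁ = 1.990 km/s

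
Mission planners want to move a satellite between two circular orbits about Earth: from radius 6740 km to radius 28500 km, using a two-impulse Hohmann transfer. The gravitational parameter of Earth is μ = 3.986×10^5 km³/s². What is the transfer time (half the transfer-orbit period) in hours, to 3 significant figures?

t = 3.23 hours

The Hohmann ellipse has a_t = (r₁ + r₂)/2 = 17620 km.
Half the transfer-orbit period gives t = π√(a_t³/μ) = 11640 s.
Converting: 11640 s ÷ 3600 s/hour = 3.23 hours.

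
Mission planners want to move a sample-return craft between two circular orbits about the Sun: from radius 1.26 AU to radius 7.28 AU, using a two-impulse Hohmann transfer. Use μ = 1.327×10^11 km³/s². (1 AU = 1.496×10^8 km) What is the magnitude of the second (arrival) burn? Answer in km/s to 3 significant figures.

Δv₂ = 5.04 km/s

In km: r₁ = 1.26 × 1.496×10^8 = 1.88496×10^8 km; r₂ = 7.28 × 1.496×10^8 = 1.089088×10^9 km.
The Hohmann ellipse has a_t = (r₁ + r₂)/2 = 6.38792×10^8 km.
Circular speed at r = 1.089088×10^9 km: v_c = √(μ/r) = 11.038 km/s.
Vis-viva on the transfer ellipse at r = 1.089088×10^9 km gives v_t = √[μ(2/r − 1/a_t)] = 5.9962 km/s.
Δv₂ = |v_t − v_c| = |5.9962 − 11.038| = 5.042 km/s.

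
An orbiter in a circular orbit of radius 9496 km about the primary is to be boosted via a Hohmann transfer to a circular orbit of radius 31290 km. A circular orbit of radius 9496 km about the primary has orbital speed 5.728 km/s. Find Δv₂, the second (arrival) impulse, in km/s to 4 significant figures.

From the circular-orbit relation v² = μ/r at r = 9496 km: μ = v²r = (5.728)² × 9496 = 3.11564×10^5 km³/s².
Semi-major axis of the transfer orbit: a_t = (9496 + 31290)/2 = 20393 km.
Circular speed at r = 31290 km: v_c = √(μ/r) = 3.1555 km/s.
Transfer-orbit speed at the same r (vis-viva, a = a_t): v_t = √[μ(2/r − 1/a_t)] = 2.1533 km/s.
Δv₂ = |v_t − v_c| = |2.1533 − 3.1555| = 1.002 km/s.

Δv₂ = 1.002 km/s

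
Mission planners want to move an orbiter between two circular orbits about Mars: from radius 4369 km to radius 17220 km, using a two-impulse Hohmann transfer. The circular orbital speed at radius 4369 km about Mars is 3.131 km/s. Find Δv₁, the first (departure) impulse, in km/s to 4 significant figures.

Δv₁ = 0.8236 km/s

From the circular-orbit relation v² = μ/r at r = 4369 km: μ = v²r = (3.131)² × 4369 = 42830.0 km³/s².
Transfer-ellipse semi-major axis a_t = (r₁ + r₂)/2 = (4369 + 17220)/2 = 10794.5 km.
On the circular orbit at r = 4369 km, v_c = √(μ/r) = 3.1310 km/s.
Transfer-orbit speed at the same r (vis-viva, a = a_t): v_t = √[μ(2/r − 1/a_t)] = 3.9546 km/s.
Δv₁ = |v_t − v_c| = |3.9546 − 3.1310| = 0.8236 km/s.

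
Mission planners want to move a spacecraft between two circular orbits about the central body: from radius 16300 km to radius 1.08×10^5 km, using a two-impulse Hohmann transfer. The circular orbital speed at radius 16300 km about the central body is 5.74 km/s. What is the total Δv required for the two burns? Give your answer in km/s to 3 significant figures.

From the circular-orbit relation v² = μ/r at r = 16300 km: μ = v²r = (5.74)² × 16300 = 5.37046×10^5 km³/s².
Transfer-ellipse semi-major axis a_t = (r₁ + r₂)/2 = (16300 + 1.080×10^5)/2 = 62150 km.
Circular speed at r₁: v₁ = √(μ/r₁) = √(5.37046×10^5/16300) = 5.740 km/s.
Transfer-orbit speed at r₁ (v² = μ(2/r − 1/a)): v_p = √[μ(2/r₁ − 1/a_t)] = 7.567 km/s.
First burn Δv₁ = |v_p − v₁| = 1.827 km/s.
At r₂, v₂ = √(μ/r₂) = 2.230 km/s.
Transfer-orbit speed at r₂: v_a = √[μ(2/r₂ − 1/a_t)] = 1.142 km/s.
Second burn Δv₂ = |v₂ − v_a| = 1.088 km/s.
Δv = Δv₁ + Δv₂ = 1.827 + 1.088 = 2.915 km/s.

Δv = 2.91 km/s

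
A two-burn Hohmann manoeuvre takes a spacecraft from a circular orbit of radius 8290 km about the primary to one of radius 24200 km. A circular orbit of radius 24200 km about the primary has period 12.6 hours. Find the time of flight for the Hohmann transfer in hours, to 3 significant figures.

From Kepler's third law T² = 4π²r³/μ at r = 24200 km, T = 12.6 hours = 12.6 × 3600 s = 45360 s: μ = 4π²r³/T² = 2.71932×10^5 km³/s².
Transfer-ellipse semi-major axis a_t = (r₁ + r₂)/2 = (8290 + 24200)/2 = 16245 km.
Half the transfer-orbit period gives t = π√(a_t³/μ) = 12470 s.
Converting: 12470 s ÷ 3600 s/hour = 3.46 hours.

t = 3.46 hours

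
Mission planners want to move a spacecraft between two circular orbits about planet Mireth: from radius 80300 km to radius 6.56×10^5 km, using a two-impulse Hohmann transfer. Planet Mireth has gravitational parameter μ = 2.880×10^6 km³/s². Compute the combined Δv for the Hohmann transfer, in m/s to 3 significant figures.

Transfer-ellipse semi-major axis a_t = (r₁ + r₂)/2 = (80300 + 6.560×10^5)/2 = 3.6815×10^5 km.
Circular speed at r₁: v₁ = √(μ/r₁) = √(2.880×10^6/80300) = 5.989 km/s.
On the transfer ellipse at r₁, vis-viva gives v_p = √[μ(2/r₁ − 1/a_t)] = 7.994 km/s.
First burn Δv₁ = |v_p − v₁| = 2.005 km/s.
Circular speed at r₂: v₂ = √(μ/r₂) = 2.0953 km/s.
Transfer-orbit speed at r₂: v_a = √[μ(2/r₂ − 1/a_t)] = 0.97857 km/s.
Second burn Δv₂ = |v₂ − v_a| = 1.117 km/s.
Δv = Δv₁ + Δv₂ = 2.005 + 1.117 = 3.122 km/s.

Δv = 3120 m/s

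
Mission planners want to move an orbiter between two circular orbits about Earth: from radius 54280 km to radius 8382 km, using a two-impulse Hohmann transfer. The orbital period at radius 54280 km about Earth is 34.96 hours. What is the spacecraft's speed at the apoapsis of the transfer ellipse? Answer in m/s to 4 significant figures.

From Kepler's third law T² = 4π²r³/μ at r = 54280 km, T = 34.96 hours = 34.96 × 3600 s = 1.25856×10^5 s: μ = 4π²r³/T² = 3.98595×10^5 km³/s².
The Hohmann ellipse has a_t = (r₁ + r₂)/2 = 31331 km.
At apoapsis, r = 54280 km.
From the vis-viva equation, v = √[μ(2/r − 1/a_t)] = 1.402 km/s.

v = 1402 m/s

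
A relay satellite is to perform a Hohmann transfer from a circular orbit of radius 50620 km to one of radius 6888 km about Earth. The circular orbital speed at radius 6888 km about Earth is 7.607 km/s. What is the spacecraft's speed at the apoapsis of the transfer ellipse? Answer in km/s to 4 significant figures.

From the circular-orbit relation v² = μ/r at r = 6888 km: μ = v²r = (7.607)² × 6888 = 3.98584×10^5 km³/s².
Semi-major axis of the transfer orbit: a_t = (50620 + 6888)/2 = 28754 km.
At apoapsis, r = 50620 km.
Applying v² = μ(2/r − 1/a_t): v = 1.373 km/s.

v = 1.373 km/s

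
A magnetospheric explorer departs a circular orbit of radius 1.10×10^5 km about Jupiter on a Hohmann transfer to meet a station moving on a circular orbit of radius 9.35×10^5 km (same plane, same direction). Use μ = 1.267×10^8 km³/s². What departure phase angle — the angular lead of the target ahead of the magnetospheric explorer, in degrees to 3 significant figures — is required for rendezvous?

φ = 105°

Transfer-ellipse semi-major axis a_t = (r₁ + r₂)/2 = (1.100×10^5 + 9.350×10^5)/2 = 5.225×10^5 km.
The half-period of the transfer ellipse is t = π√(a_t³/μ) = 1.0541×10^5 s.
Target angular speed ω₂ = √(μ/r₂³) = 1.2450×10^-5 rad/s.
Angle swept by the target during transfer: ω₂·t = 1.3124 rad = 75.19°.
Arrival is 180° from departure on the ellipse, so φ = 180° − 75.19° = 105°.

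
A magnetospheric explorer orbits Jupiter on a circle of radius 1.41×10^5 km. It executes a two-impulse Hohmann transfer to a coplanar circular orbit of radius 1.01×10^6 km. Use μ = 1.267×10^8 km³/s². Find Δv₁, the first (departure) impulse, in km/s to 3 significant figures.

The Hohmann ellipse has a_t = (r₁ + r₂)/2 = 5.755×10^5 km.
On the circular orbit at r = 1.410×10^5 km, v_c = √(μ/r) = 29.9764 km/s.
Transfer-orbit speed at the same r (vis-viva, a = a_t): v_t = √[μ(2/r − 1/a_t)] = 39.7115 km/s.
Δv₁ = |v_t − v_c| = |39.7115 − 29.9764| = 9.735 km/s.

Δv₁ = 9.74 km/s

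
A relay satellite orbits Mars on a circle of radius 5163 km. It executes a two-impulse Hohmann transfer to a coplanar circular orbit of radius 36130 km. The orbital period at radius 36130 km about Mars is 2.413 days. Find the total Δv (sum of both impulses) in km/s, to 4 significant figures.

Δv = 1.474 km/s

From Kepler's third law T² = 4π²r³/μ at r = 36130 km, T = 2.413 days = 2.413 × 86400 s = 2.084832×10^5 s: μ = 4π²r³/T² = 42837.2 km³/s².
Semi-major axis of the transfer orbit: a_t = (5163 + 36130)/2 = 20646.5 km.
Circular speed at r₁: v₁ = √(μ/r₁) = √(42837.2/5163) = 2.880 km/s.
Transfer-orbit speed at r₁ (v² = μ(2/r − 1/a)): v_p = √[μ(2/r₁ − 1/a_t)] = 3.810 km/s.
First burn Δv₁ = |v_p − v₁| = 0.9300 km/s.
Circular speed at r₂: v₂ = √(μ/r₂) = 1.0889 km/s.
Transfer-orbit speed at r₂: v_a = √[μ(2/r₂ − 1/a_t)] = 0.54451 km/s.
Second burn Δv₂ = |v₂ − v_a| = 0.5444 km/s.
Δv = Δv₁ + Δv₂ = 0.9300 + 0.5444 = 1.474 km/s.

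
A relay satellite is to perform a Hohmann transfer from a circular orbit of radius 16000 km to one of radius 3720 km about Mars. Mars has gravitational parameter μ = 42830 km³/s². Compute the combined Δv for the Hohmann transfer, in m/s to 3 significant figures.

Transfer-ellipse semi-major axis a_t = (r₁ + r₂)/2 = (16000 + 3720)/2 = 9860 km.
At r₁ the circular-orbit speed is v₁ = √(μ/r₁) = 1.63612 km/s.
Transfer-orbit speed at r₁ (vis-viva): v_a = √[μ(2/r₁ − 1/a_t)] = 1.00496 km/s.
First burn Δv₁ = |v_a − v₁| = 0.6312 km/s.
Circular speed at r₂: v₂ = √(μ/r₂) = 3.39315 km/s.
Transfer-orbit speed at r₂: v_p = √[μ(2/r₂ − 1/a_t)] = 4.32239 km/s.
Second burn Δv₂ = |v₂ − v_p| = 0.9292 km/s.
Δv = Δv₁ + Δv₂ = 0.6312 + 0.9292 = 1.560 km/s.

Δv = 1560 m/s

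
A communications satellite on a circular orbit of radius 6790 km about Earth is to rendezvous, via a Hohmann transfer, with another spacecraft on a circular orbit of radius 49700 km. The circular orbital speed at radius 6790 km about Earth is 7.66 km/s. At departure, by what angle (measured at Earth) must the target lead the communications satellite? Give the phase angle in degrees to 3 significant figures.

From the circular-orbit relation v² = μ/r at r = 6790 km: μ = v²r = (7.66)² × 6790 = 3.98407×10^5 km³/s².
Semi-major axis of the transfer orbit: a_t = (6790 + 49700)/2 = 28245 km.
Transfer time t = π√(a_t³/μ) = 23630 s.
The target's mean motion on its circular orbit is ω₂ = √(μ/r₂³) = 5.697×10^-5 rad/s.
Angle swept by the target during transfer: ω₂·t = 1.346 rad = 77.12°.
The communications satellite traverses 180° on the transfer ellipse, so the target must lead by 180° − 77.12° = 103°.

φ = 103°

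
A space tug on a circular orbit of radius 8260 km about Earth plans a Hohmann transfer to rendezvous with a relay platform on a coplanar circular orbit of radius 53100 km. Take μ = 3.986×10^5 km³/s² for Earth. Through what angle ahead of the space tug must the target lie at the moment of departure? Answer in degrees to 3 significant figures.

Transfer-ellipse semi-major axis a_t = (r₁ + r₂)/2 = (8260 + 53100)/2 = 30680 km.
Transfer time t = π√(a_t³/μ) = 26740 s.
Target angular speed ω₂ = √(μ/r₂³) = 5.1597×10^-5 rad/s.
Angle swept by the target during transfer: ω₂·t = 1.3797 rad = 79.05°.
Arrival is 180° from departure on the ellipse, so φ = 180° − 79.05° = 101°.

φ = 101°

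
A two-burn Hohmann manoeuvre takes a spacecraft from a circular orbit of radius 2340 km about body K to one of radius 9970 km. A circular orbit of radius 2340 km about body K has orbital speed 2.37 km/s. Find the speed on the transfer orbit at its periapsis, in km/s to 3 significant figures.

v = 3.02 km/s

From the circular-orbit relation v² = μ/r at r = 2340 km: μ = v²r = (2.37)² × 2340 = 13143.5 km³/s².
The Hohmann ellipse has a_t = (r₁ + r₂)/2 = 6155 km.
The periapsis of the transfer ellipse is at r = 2340 km.
Vis-viva: v = √[μ(2/r − 1/a_t)] = √[13143.5 × (2/2340 − 1/6155)] = 3.016 km/s.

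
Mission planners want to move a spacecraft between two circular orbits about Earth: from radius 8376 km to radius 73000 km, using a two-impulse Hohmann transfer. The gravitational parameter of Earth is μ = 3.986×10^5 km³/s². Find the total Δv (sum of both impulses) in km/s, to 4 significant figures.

Δv = 3.618 km/s

Transfer-ellipse semi-major axis a_t = (r₁ + r₂)/2 = (8376 + 73000)/2 = 40688 km.
Circular speed at r₁: v₁ = √(μ/r₁) = √(3.986×10^5/8376) = 6.8984 km/s.
On the transfer ellipse at r₁, v² = μ(2/r − 1/a) gives v_p = √[μ(2/r₁ − 1/a_t)] = 9.2401 km/s.
First burn Δv₁ = |v_p − v₁| = 2.3417 km/s.
Circular speed at r₂: v₂ = √(μ/r₂) = 2.3367 km/s.
Transfer-orbit speed at r₂: v_a = √[μ(2/r₂ − 1/a_t)] = 1.0602 km/s.
Second burn Δv₂ = |v₂ − v_a| = 1.2765 km/s.
Total Δv = Δv₁ + Δv₂ = 3.618 km/s.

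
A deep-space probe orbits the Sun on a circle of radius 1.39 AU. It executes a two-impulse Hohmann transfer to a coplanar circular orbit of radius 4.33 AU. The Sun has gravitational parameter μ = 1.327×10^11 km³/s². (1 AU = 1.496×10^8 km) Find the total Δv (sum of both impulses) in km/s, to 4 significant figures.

Δv = 10.16 km/s

In km: r₁ = 1.39 × 1.496×10^8 = 2.07944×10^8 km; r₂ = 4.33 × 1.496×10^8 = 6.47768×10^8 km.
The Hohmann ellipse has a_t = (r₁ + r₂)/2 = 4.27856×10^8 km.
At r₁ the circular-orbit speed is v₁ = √(μ/r₁) = 25.262 km/s.
On the transfer ellipse at r₁, vis-viva equation gives v_p = √[μ(2/r₁ − 1/a_t)] = 31.083 km/s.
First burn Δv₁ = |v_p − v₁| = 5.821 km/s.
Circular speed at r₂: v₂ = √(μ/r₂) = 14.313 km/s.
Transfer-orbit speed at r₂: v_a = √[μ(2/r₂ − 1/a_t)] = 9.9782 km/s.
Second burn Δv₂ = |v₂ − v_a| = 4.335 km/s.
Total Δv = Δv₁ + Δv₂ = 10.16 km/s.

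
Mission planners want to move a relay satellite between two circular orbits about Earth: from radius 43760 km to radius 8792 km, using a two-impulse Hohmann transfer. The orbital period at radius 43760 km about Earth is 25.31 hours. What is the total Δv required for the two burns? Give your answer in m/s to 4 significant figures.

From Kepler's third law T² = 4π²r³/μ at r = 43760 km, T = 25.31 hours = 25.31 × 3600 s = 91116 s: μ = 4π²r³/T² = 3.98476×10^5 km³/s².
Semi-major axis of the transfer orbit: a_t = (43760 + 8792)/2 = 26276 km.
At r₁ the circular-orbit speed is v₁ = √(μ/r₁) = 3.018 km/s.
On the transfer ellipse at r₁, vis-viva gives v_a = √[μ(2/r₁ − 1/a_t)] = 1.746 km/s.
First burn Δv₁ = |v_a − v₁| = 1.272 km/s.
At r₂, v₂ = √(μ/r₂) = 6.732 km/s.
Transfer-orbit speed at r₂: v_p = √[μ(2/r₂ − 1/a_t)] = 8.688 km/s.
Second burn Δv₂ = |v₂ − v_p| = 1.956 km/s.
Δv = Δv₁ + Δv₂ = 1.272 + 1.956 = 3.228 km/s.

Δv = 3228 m/s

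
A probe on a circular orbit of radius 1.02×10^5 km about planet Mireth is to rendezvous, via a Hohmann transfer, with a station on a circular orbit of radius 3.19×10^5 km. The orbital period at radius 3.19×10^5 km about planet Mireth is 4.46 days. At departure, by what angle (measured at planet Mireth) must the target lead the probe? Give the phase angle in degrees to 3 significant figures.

From Kepler's third law T² = 4π²r³/μ at r = 3.19×10^5 km, T = 4.46 days = 4.46 × 86400 s = 3.85344×10^5 s: μ = 4π²r³/T² = 8.63047×10^6 km³/s².
The Hohmann ellipse has a_t = (r₁ + r₂)/2 = 2.105×10^5 km.
Transfer time t = π√(a_t³/μ) = 1.0328×10^5 s.
The target's mean motion on its circular orbit is ω₂ = √(μ/r₂³) = 1.6305×10^-5 rad/s.
Angle swept by the target during transfer: ω₂·t = 1.684 rad = 96.49°.
The probe traverses 180° on the transfer ellipse, so the target must lead by 180° − 96.49° = 83.5°.

φ = 83.5°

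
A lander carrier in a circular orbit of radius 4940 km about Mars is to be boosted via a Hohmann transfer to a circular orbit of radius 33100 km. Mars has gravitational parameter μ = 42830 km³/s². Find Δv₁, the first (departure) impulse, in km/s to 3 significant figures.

Δv₁ = 0.940 km/s

Transfer-ellipse semi-major axis a_t = (r₁ + r₂)/2 = (4940 + 33100)/2 = 19020 km.
Circular speed at r = 4940 km: v_c = √(μ/r) = 2.9445 km/s.
Transfer-orbit speed at the same r (vis-viva, a = a_t): v_t = √[μ(2/r − 1/a_t)] = 3.8844 km/s.
Δv₁ = |v_t − v_c| = |3.8844 − 2.9445| = 0.9399 km/s.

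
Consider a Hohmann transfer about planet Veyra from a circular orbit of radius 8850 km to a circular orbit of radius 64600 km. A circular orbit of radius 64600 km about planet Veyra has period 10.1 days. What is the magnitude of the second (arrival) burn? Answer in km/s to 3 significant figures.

From Kepler's third law T² = 4π²r³/μ at r = 64600 km, T = 10.1 days = 10.1 × 86400 s = 8.7264×10^5 s: μ = 4π²r³/T² = 13976.1 km³/s².
Transfer-ellipse semi-major axis a_t = (r₁ + r₂)/2 = (8850 + 64600)/2 = 36725 km.
On the circular orbit at r = 64600 km, v_c = √(μ/r) = 0.4651 km/s.
Transfer-orbit speed at the same r (vis-viva, a = a_t): v_t = √[μ(2/r − 1/a_t)] = 0.2283 km/s.
Δv₂ = |v_t − v_c| = |0.2283 − 0.4651| = 0.2368 km/s.

Δv₂ = 0.237 km/s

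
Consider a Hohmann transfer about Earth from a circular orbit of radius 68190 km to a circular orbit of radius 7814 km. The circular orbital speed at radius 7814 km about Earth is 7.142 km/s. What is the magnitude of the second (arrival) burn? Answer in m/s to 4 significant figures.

From the circular-orbit relation v² = μ/r at r = 7814 km: μ = v²r = (7.142)² × 7814 = 3.98578×10^5 km³/s².
Semi-major axis of the transfer orbit: a_t = (68190 + 7814)/2 = 38002 km.
On the circular orbit at r = 7814 km, v_c = √(μ/r) = 7.142 km/s.
Vis-viva on the transfer ellipse at r = 7814 km gives v_t = √[μ(2/r − 1/a_t)] = 9.567 km/s.
Δv₂ = |v_t − v_c| = |9.567 − 7.142| = 2.425 km/s.

Δv₂ = 2425 m/s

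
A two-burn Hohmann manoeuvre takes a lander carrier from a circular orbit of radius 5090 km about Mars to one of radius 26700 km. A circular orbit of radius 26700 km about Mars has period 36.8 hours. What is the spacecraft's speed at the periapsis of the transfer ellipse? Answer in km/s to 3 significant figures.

From Kepler's third law T² = 4π²r³/μ at r = 26700 km, T = 36.8 hours = 36.8 × 3600 s = 1.3248×10^5 s: μ = 4π²r³/T² = 42814.7 km³/s².
The Hohmann ellipse has a_t = (r₁ + r₂)/2 = 15895 km.
The periapsis of the transfer ellipse is at r = 5090 km.
Applying v² = μ(2/r − 1/a_t): v = 3.759 km/s.

v = 3.76 km/s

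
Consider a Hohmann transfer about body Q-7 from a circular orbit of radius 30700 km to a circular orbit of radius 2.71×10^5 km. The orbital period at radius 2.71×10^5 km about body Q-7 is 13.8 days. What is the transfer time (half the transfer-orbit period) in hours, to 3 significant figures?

t = 68.8 hours

From Kepler's third law T² = 4π²r³/μ at r = 2.71×10^5 km, T = 13.8 days = 13.8 × 86400 s = 1.19232×10^6 s: μ = 4π²r³/T² = 5.52690×10^5 km³/s².
Semi-major axis of the transfer orbit: a_t = (30700 + 2.710×10^5)/2 = 1.5085×10^5 km.
Half the transfer-orbit period gives t = π√(a_t³/μ) = 2.476×10^5 s.
Converting: 2.476×10^5 s ÷ 3600 s/hour = 68.8 hours.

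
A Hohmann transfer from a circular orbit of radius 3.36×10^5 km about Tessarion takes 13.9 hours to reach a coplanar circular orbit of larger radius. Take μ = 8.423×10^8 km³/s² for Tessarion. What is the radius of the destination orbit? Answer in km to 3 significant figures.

r₂ = 8.60×10^5 km

Transfer time t = 13.9 hours = 50040 s, and t = π√(a_t³/μ).
So a_t = (μ t²/π²)^(1/3) = (8.423×10^8 × (50040)² / π²)^(1/3) = 5.9786×10^5 km.
Since a_t = (r₁ + r₂)/2, r₂ = 2a_t − r₁ = 2×5.9786×10^5 − 3.360×10^5 = 8.5972×10^5 km.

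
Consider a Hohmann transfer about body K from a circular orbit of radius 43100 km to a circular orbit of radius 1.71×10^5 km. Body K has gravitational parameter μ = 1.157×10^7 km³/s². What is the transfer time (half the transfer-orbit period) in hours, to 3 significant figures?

t = 8.99 hours

Semi-major axis of the transfer orbit: a_t = (43100 + 1.710×10^5)/2 = 1.0705×10^5 km.
By Kepler's third law the transfer-orbit period is T = 2π√(a_t³/μ), so t = T/2 = 32350 s.
Converting: 32350 s ÷ 3600 s/hour = 8.99 hours.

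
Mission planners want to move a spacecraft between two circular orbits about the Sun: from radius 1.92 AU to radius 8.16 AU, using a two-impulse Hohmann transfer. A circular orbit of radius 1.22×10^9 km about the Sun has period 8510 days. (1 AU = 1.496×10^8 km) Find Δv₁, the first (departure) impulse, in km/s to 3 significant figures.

From Kepler's third law T² = 4π²r³/μ at r = 1.22×10^9 km, T = 8510 days = 8510 × 86400 s = 7.35264×10^8 s: μ = 4π²r³/T² = 1.32603×10^11 km³/s².
In km: r₁ = 1.92 × 1.496×10^8 = 2.87232×10^8 km; r₂ = 8.16 × 1.496×10^8 = 1.220736×10^9 km.
Transfer-ellipse semi-major axis a_t = (r₁ + r₂)/2 = (2.87232×10^8 + 1.220736×10^9)/2 = 7.53984×10^8 km.
Circular speed at r = 2.87232×10^8 km: v_c = √(μ/r) = 21.486 km/s.
Vis-viva on the transfer ellipse at r = 2.87232×10^8 km gives v_t = √[μ(2/r − 1/a_t)] = 27.339 km/s.
Δv₁ = |v_t − v_c| = |27.339 − 21.486| = 5.853 km/s.

Δv₁ = 5.85 km/s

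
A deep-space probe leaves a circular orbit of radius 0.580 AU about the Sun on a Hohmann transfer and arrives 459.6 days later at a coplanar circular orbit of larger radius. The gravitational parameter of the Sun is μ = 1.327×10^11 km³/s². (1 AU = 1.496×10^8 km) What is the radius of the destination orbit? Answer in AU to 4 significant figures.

In km: r₁ = 0.580 × 1.496×10^8 = 8.6768×10^7 km.
Transfer time t = 459.6 days = 3.970944×10^7 s, and t = π√(a_t³/μ).
So a_t = (μ t²/π²)^(1/3) = (1.327×10^11 × (3.970944×10^7)² / π²)^(1/3) = 2.7677×10^8 km.
Since a_t = (r₁ + r₂)/2, r₂ = 2a_t − r₁ = 2×2.7677×10^8 − 8.6768×10^7 = 4.66772×10^8 km.
In AU: r₂ = 4.66772×10^8 / 1.496×10^8 = 3.120 AU.

r₂ = 3.120 AU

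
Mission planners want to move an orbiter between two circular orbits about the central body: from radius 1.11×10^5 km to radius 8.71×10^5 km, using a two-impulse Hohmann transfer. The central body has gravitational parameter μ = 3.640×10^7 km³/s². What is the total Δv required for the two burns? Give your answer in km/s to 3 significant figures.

Transfer-ellipse semi-major axis a_t = (r₁ + r₂)/2 = (1.110×10^5 + 8.710×10^5)/2 = 4.910×10^5 km.
At r₁ the circular-orbit speed is v₁ = √(μ/r₁) = 18.11 km/s.
On the transfer ellipse at r₁, vis-viva gives v_p = √[μ(2/r₁ − 1/a_t)] = 24.12 km/s.
First burn Δv₁ = |v_p − v₁| = 6.010 km/s.
At r₂, v₂ = √(μ/r₂) = 6.465 km/s.
Transfer-orbit speed at r₂: v_a = √[μ(2/r₂ − 1/a_t)] = 3.074 km/s.
Second burn Δv₂ = |v₂ − v_a| = 3.391 km/s.
Δv = Δv₁ + Δv₂ = 6.010 + 3.391 = 9.401 km/s.

Δv = 9.40 km/s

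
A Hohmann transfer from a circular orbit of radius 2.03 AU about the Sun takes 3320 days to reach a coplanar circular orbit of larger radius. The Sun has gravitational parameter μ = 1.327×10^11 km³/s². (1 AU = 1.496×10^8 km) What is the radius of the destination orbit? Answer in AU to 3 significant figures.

r₂ = 11.8 AU

In km: r₁ = 2.03 × 1.496×10^8 = 3.03688×10^8 km.
Transfer time t = 3320 days = 2.86848×10^8 s, and t = π√(a_t³/μ).
So a_t = (μ t²/π²)^(1/3) = (1.327×10^11 × (2.86848×10^8)² / π²)^(1/3) = 1.0342×10^9 km.
Since a_t = (r₁ + r₂)/2, r₂ = 2a_t − r₁ = 2×1.0342×10^9 − 3.03688×10^8 = 1.764712×10^9 km.
In AU: r₂ = 1.764712×10^9 / 1.496×10^8 = 11.8 AU.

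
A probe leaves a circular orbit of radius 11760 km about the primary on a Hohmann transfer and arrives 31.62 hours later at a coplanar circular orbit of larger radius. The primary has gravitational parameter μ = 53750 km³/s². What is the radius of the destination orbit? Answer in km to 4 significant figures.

r₂ = 70890 km

Transfer time t = 31.62 hours = 1.13832×10^5 s, and t = π√(a_t³/μ).
So a_t = (μ t²/π²)^(1/3) = (53750 × (1.13832×10^5)² / π²)^(1/3) = 41324 km.
Since a_t = (r₁ + r₂)/2, r₂ = 2a_t − r₁ = 2×41324 − 11760 = 70888 km.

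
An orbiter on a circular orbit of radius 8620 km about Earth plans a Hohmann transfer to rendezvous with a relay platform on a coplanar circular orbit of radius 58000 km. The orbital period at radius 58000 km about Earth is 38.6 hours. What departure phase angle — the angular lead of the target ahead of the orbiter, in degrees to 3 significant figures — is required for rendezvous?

φ = 102°

From Kepler's third law T² = 4π²r³/μ at r = 58000 km, T = 38.6 hours = 38.6 × 3600 s = 1.3896×10^5 s: μ = 4π²r³/T² = 3.98900×10^5 km³/s².
The Hohmann ellipse has a_t = (r₁ + r₂)/2 = 33310 km.
Transfer time t = π√(a_t³/μ) = 30240 s.
Target angular speed ω₂ = √(μ/r₂³) = 4.5216×10^-5 rad/s.
Angle swept by the target during transfer: ω₂·t = 1.3673 rad = 78.34°.
Arrival is 180° from departure on the ellipse, so φ = 180° − 78.34° = 102°.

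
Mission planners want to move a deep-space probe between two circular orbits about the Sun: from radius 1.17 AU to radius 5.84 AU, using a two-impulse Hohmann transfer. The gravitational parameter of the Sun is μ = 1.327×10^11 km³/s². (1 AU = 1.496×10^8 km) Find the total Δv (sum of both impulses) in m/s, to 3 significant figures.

In km: r₁ = 1.17 × 1.496×10^8 = 1.75032×10^8 km; r₂ = 5.84 × 1.496×10^8 = 8.73664×10^8 km.
Transfer-ellipse semi-major axis a_t = (r₁ + r₂)/2 = (1.75032×10^8 + 8.73664×10^8)/2 = 5.24348×10^8 km.
At r₁ the circular-orbit speed is v₁ = √(μ/r₁) = 27.5345 km/s.
On the transfer ellipse at r₁, v² = μ(2/r − 1/a) gives v_p = √[μ(2/r₁ − 1/a_t)] = 35.5418 km/s.
First burn Δv₁ = |v_p − v₁| = 8.007 km/s.
At r₂, v₂ = √(μ/r₂) = 12.3243 km/s.
Transfer-orbit speed at r₂: v_a = √[μ(2/r₂ − 1/a_t)] = 7.12053 km/s.
Second burn Δv₂ = |v₂ − v_a| = 5.204 km/s.
Δv = Δv₁ + Δv₂ = 8.007 + 5.204 = 13.21 km/s.

Δv = 13200 m/s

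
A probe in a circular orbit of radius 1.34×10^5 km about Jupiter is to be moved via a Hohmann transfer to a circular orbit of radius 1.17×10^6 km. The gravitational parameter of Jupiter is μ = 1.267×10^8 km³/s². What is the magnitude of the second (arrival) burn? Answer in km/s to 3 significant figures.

Semi-major axis of the transfer orbit: a_t = (1.340×10^5 + 1.170×10^6)/2 = 6.520×10^5 km.
Circular speed at r = 1.170×10^6 km: v_c = √(μ/r) = 10.4063 km/s.
Transfer-orbit speed at the same r (vis-viva, a = a_t): v_t = √[μ(2/r − 1/a_t)] = 4.71763 km/s.
Δv₂ = |v_t − v_c| = |4.71763 − 10.4063| = 5.689 km/s.

Δv₂ = 5.69 km/s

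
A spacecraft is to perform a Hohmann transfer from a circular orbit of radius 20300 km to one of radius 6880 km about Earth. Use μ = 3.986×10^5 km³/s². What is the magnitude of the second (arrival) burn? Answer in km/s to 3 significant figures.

The Hohmann ellipse has a_t = (r₁ + r₂)/2 = 13590 km.
On the circular orbit at r = 6880 km, v_c = √(μ/r) = 7.612 km/s.
Transfer-orbit speed at the same r (vis-viva, a = a_t): v_t = √[μ(2/r − 1/a_t)] = 9.303 km/s.
Δv₂ = |v_t − v_c| = |9.303 − 7.612| = 1.691 km/s.

Δv₂ = 1.69 km/s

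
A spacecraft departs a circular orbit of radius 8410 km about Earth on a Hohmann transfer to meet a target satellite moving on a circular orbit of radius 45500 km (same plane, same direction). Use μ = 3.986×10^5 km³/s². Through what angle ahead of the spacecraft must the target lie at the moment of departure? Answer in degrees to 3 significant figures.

Semi-major axis of the transfer orbit: a_t = (8410 + 45500)/2 = 26955 km.
The half-period of the transfer ellipse is t = π√(a_t³/μ) = 22021 s.
Target angular speed ω₂ = √(μ/r₂³) = 6.5051×10^-5 rad/s.
Angle swept by the target during transfer: ω₂·t = 1.4325 rad = 82.08°.
The spacecraft traverses 180° on the transfer ellipse, so the target must lead by 180° − 82.08° = 97.9°.

φ = 97.9°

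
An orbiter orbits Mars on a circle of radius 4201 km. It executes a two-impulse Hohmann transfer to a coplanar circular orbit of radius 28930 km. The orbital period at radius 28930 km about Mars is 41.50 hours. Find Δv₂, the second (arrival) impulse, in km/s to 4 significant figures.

Δv₂ = 0.6040 km/s

From Kepler's third law T² = 4π²r³/μ at r = 28930 km, T = 41.50 hours = 41.50 × 3600 s = 1.494×10^5 s: μ = 4π²r³/T² = 42825.6 km³/s².
Semi-major axis of the transfer orbit: a_t = (4201 + 28930)/2 = 16565.5 km.
On the circular orbit at r = 28930 km, v_c = √(μ/r) = 1.2167 km/s.
Transfer-orbit speed at the same r (vis-viva, a = a_t): v_t = √[μ(2/r − 1/a_t)] = 0.61271 km/s.
Δv₂ = |v_t − v_c| = |0.61271 − 1.2167| = 0.6040 km/s.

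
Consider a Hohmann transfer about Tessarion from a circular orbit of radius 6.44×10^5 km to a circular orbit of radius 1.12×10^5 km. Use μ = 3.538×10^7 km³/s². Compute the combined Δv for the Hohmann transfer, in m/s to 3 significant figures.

Semi-major axis of the transfer orbit: a_t = (6.440×10^5 + 1.120×10^5)/2 = 3.780×10^5 km.
At r₁ the circular-orbit speed is v₁ = √(μ/r₁) = 7.412 km/s.
Transfer-orbit speed at r₁ (v² = μ(2/r − 1/a)): v_a = √[μ(2/r₁ − 1/a_t)] = 4.035 km/s.
First burn Δv₁ = |v_a − v₁| = 3.377 km/s.
At r₂, v₂ = √(μ/r₂) = 17.773 km/s.
Transfer-orbit speed at r₂: v_p = √[μ(2/r₂ − 1/a_t)] = 23.199 km/s.
Second burn Δv₂ = |v₂ − v_p| = 5.426 km/s.
Δv = Δv₁ + Δv₂ = 3.377 + 5.426 = 8.803 km/s.

Δv = 8800 m/s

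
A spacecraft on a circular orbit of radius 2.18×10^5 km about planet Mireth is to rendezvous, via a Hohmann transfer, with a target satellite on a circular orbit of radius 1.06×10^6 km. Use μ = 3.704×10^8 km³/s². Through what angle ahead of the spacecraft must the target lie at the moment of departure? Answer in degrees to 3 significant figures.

φ = 95.8°

Transfer-ellipse semi-major axis a_t = (r₁ + r₂)/2 = (2.180×10^5 + 1.060×10^6)/2 = 6.390×10^5 km.
Transfer time t = π√(a_t³/μ) = 83381 s.
The target's mean motion on its circular orbit is ω₂ = √(μ/r₂³) = 1.7635×10^-5 rad/s.
Angle swept by the target during transfer: ω₂·t = 1.47042 rad = 84.249°.
The spacecraft traverses 180° on the transfer ellipse, so the target must lead by 180° − 84.249° = 95.8°.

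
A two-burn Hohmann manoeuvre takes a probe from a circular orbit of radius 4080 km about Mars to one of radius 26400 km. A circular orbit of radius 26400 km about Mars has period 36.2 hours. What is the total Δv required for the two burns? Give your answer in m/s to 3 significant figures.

Δv = 1640 m/s

From Kepler's third law T² = 4π²r³/μ at r = 26400 km, T = 36.2 hours = 36.2 × 3600 s = 1.3032×10^5 s: μ = 4π²r³/T² = 42771.0 km³/s².
The Hohmann ellipse has a_t = (r₁ + r₂)/2 = 15240 km.
Circular speed at r₁: v₁ = √(μ/r₁) = √(42771.0/4080) = 3.2378 km/s.
On the transfer ellipse at r₁, vis-viva gives v_p = √[μ(2/r₁ − 1/a_t)] = 4.2614 km/s.
First burn Δv₁ = |v_p − v₁| = 1.024 km/s.
Circular speed at r₂: v₂ = √(μ/r₂) = 1.27284 km/s.
Transfer-orbit speed at r₂: v_a = √[μ(2/r₂ − 1/a_t)] = 0.658583 km/s.
Second burn Δv₂ = |v₂ − v_a| = 0.6143 km/s.
Δv = Δv₁ + Δv₂ = 1.024 + 0.6143 = 1.638 km/s.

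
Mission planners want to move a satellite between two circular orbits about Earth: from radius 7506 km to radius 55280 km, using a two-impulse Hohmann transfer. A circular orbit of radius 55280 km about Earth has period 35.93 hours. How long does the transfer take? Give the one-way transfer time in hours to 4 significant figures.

t = 7.688 hours

From Kepler's third law T² = 4π²r³/μ at r = 55280 km, T = 35.93 hours = 35.93 × 3600 s = 1.29348×10^5 s: μ = 4π²r³/T² = 3.98607×10^5 km³/s².
Semi-major axis of the transfer orbit: a_t = (7506 + 55280)/2 = 31393 km.
By Kepler's third law the transfer-orbit period is T = 2π√(a_t³/μ), so t = T/2 = 27678 s.
Converting: 27678 s ÷ 3600 s/hour = 7.688 hours.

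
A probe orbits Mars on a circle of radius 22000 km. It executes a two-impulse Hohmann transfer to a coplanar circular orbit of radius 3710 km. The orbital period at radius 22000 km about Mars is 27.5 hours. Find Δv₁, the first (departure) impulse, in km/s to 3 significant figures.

Δv₁ = 0.646 km/s

From Kepler's third law T² = 4π²r³/μ at r = 22000 km, T = 27.5 hours = 27.5 × 3600 s = 99000 s: μ = 4π²r³/T² = 42890.1 km³/s².
Transfer-ellipse semi-major axis a_t = (r₁ + r₂)/2 = (22000 + 3710)/2 = 12855 km.
On the circular orbit at r = 22000 km, v_c = √(μ/r) = 1.3963 km/s.
Vis-viva on the transfer ellipse at r = 22000 km gives v_t = √[μ(2/r − 1/a_t)] = 0.75010 km/s.
Δv₁ = |v_t − v_c| = |0.75010 − 1.3963| = 0.6462 km/s.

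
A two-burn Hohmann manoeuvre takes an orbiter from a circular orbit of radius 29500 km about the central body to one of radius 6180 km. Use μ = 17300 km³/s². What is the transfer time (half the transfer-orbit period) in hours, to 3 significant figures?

Semi-major axis of the transfer orbit: a_t = (29500 + 6180)/2 = 17840 km.
Half the transfer-orbit period gives t = π√(a_t³/μ) = 56910 s.
Converting: 56910 s ÷ 3600 s/hour = 15.8 hours.

t = 15.8 hours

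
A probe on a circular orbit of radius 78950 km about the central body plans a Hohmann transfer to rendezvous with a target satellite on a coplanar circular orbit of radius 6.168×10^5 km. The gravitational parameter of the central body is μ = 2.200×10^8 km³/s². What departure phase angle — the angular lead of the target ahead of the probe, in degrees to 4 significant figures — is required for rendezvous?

φ = 103.8°

Transfer-ellipse semi-major axis a_t = (r₁ + r₂)/2 = (78950 + 6.168×10^5)/2 = 3.47875×10^5 km.
Transfer time t = π√(a_t³/μ) = 43460 s.
The target's mean motion on its circular orbit is ω₂ = √(μ/r₂³) = 3.062×10^-5 rad/s.
Angle swept by the target during transfer: ω₂·t = 1.3307 rad = 76.24°.
The probe traverses 180° on the transfer ellipse, so the target must lead by 180° − 76.24° = 103.8°.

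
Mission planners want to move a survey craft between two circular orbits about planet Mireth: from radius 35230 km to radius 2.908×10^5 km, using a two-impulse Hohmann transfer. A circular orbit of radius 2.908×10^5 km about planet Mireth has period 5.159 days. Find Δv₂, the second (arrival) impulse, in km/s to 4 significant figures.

Δv₂ = 2.194 km/s

From Kepler's third law T² = 4π²r³/μ at r = 2.908×10^5 km, T = 5.159 days = 5.159 × 86400 s = 4.457376×10^5 s: μ = 4π²r³/T² = 4.88635×10^6 km³/s².
The Hohmann ellipse has a_t = (r₁ + r₂)/2 = 1.63015×10^5 km.
On the circular orbit at r = 2.908×10^5 km, v_c = √(μ/r) = 4.0992 km/s.
Vis-viva on the transfer ellipse at r = 2.908×10^5 km gives v_t = √[μ(2/r − 1/a_t)] = 1.9056 km/s.
Δv₂ = |v_t − v_c| = |1.9056 − 4.0992| = 2.194 km/s.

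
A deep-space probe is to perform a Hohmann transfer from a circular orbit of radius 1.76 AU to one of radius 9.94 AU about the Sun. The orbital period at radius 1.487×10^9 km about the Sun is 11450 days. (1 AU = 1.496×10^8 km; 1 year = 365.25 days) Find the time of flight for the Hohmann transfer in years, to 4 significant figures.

t = 7.077 years

From Kepler's third law T² = 4π²r³/μ at r = 1.487×10^9 km, T = 11450 days = 11450 × 86400 s = 9.8928×10^8 s: μ = 4π²r³/T² = 1.32634×10^11 km³/s².
In km: r₁ = 1.76 × 1.496×10^8 = 2.63296×10^8 km; r₂ = 9.94 × 1.496×10^8 = 1.487024×10^9 km.
Semi-major axis of the transfer orbit: a_t = (2.63296×10^8 + 1.487024×10^9)/2 = 8.7516×10^8 km.
Transfer time t = π√(a_t³/μ) = π√((8.7516×10^8)³ / 1.32634×10^11) = 2.2333×10^8 s.
Converting: 2.2333×10^8 s ÷ 3.15576×10^7 s/year (365.25 × 86400) = 7.077 years.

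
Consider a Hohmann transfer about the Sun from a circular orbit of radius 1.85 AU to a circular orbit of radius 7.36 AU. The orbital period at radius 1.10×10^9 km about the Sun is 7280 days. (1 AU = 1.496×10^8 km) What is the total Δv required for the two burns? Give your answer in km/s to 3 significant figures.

From Kepler's third law T² = 4π²r³/μ at r = 1.10×10^9 km, T = 7280 days = 7280 × 86400 s = 6.28992×10^8 s: μ = 4π²r³/T² = 1.32815×10^11 km³/s².
In km: r₁ = 1.85 × 1.496×10^8 = 2.7676×10^8 km; r₂ = 7.36 × 1.496×10^8 = 1.101056×10^9 km.
The Hohmann ellipse has a_t = (r₁ + r₂)/2 = 6.88908×10^8 km.
At r₁ the circular-orbit speed is v₁ = √(μ/r₁) = 21.9065 km/s.
On the transfer ellipse at r₁, vis-viva gives v_p = √[μ(2/r₁ − 1/a_t)] = 27.6947 km/s.
First burn Δv₁ = |v_p − v₁| = 5.788 km/s.
Circular speed at r₂: v₂ = √(μ/r₂) = 10.983 km/s.
Transfer-orbit speed at r₂: v_a = √[μ(2/r₂ − 1/a_t)] = 6.9613 km/s.
Second burn Δv₂ = |v₂ − v_a| = 4.022 km/s.
Total Δv = Δv₁ + Δv₂ = 9.810 km/s.

Δv = 9.81 km/s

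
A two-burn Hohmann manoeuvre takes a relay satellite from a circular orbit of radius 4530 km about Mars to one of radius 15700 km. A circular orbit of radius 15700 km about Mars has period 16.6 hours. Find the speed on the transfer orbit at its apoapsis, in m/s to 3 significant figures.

From Kepler's third law T² = 4π²r³/μ at r = 15700 km, T = 16.6 hours = 16.6 × 3600 s = 59760 s: μ = 4π²r³/T² = 42779.7 km³/s².
The Hohmann ellipse has a_t = (r₁ + r₂)/2 = 10115 km.
The apoapsis of the transfer ellipse is at r = 15700 km.
Applying v² = μ(2/r − 1/a_t): v = 1.105 km/s.

v = 1100 m/s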